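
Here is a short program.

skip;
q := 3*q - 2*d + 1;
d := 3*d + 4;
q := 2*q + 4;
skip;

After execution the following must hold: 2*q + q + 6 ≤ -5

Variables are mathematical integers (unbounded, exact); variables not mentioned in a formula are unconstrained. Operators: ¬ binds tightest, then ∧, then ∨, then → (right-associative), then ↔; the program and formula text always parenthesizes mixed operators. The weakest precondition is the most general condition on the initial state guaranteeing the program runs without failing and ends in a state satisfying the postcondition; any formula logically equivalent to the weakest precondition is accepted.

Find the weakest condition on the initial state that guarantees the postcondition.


Working backward. After the program, the postcondition 2*q + q + 6 ≤ -5 must hold; in canonical form it is 3*q ≤ -11.
Before skip: 3*q ≤ -11
Before q := 2*q + 4: 6*q ≤ -23
Before d := 3*d + 4: 6*q ≤ -23
Before q := 3*q - 2*d + 1: 18*q ≤ 12*d - 29
Before skip: 18*q ≤ 12*d - 29
Answer: WP = 18*q ≤ 12*d - 29


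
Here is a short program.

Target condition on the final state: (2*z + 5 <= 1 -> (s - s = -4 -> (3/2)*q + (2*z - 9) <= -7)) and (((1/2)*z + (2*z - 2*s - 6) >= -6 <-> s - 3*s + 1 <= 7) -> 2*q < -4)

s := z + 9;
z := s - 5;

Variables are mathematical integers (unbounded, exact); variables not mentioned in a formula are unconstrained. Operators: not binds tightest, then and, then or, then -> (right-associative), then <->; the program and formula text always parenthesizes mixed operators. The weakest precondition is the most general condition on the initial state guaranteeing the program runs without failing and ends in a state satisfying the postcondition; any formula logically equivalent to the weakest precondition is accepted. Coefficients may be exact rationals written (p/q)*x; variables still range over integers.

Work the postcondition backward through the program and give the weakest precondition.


Working backward. After the program, the postcondition (2*z + 5 <= 1 -> (s - s = -4 -> (3/2)*q + (2*z - 9) <= -7)) and (((1/2)*z + (2*z - 2*s - 6) >= -6 <-> s - 3*s + 1 <= 7) -> 2*q < -4) must hold; in canonical form it is ((5/2)*z >= 2*s <-> 2*s >= -6) -> 2*q < -4.
Before z := s - 5: ((1/2)*s >= 25/2 <-> 2*s >= -6) -> 2*q < -4
Before s := z + 9: ((1/2)*z >= 8 <-> 2*z >= -24) -> 2*q < -4
Answer: WP = ((1/2)*z >= 8 <-> 2*z >= -24) -> 2*q < -4


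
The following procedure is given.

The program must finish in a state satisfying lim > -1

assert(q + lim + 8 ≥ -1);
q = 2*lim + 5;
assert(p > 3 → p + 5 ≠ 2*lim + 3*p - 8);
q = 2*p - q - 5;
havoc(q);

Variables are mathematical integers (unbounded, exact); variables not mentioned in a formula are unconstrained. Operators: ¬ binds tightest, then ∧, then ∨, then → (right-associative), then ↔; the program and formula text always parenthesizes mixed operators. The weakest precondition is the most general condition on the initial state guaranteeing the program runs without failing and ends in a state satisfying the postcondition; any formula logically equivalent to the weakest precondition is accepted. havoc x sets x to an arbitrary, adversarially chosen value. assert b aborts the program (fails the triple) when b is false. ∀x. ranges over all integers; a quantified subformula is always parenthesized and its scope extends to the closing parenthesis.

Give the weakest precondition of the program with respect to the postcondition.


Working backward. After the program, lim > -1 must hold.
Before havoc q: lim > -1
Before q := 2*p - q - 5: lim > -1
Before assert p > 3 → p + 5 ≠ 2*lim + 3*p - 8: (p > 3 → 2*lim + 2*p ≠ 13) ∧ lim > -1
Before q := 2*lim + 5: (p > 3 → 2*lim + 2*p ≠ 13) ∧ lim > -1
Before assert q + lim + 8 ≥ -1: lim + q ≥ -9 ∧ (p > 3 → 2*lim + 2*p ≠ 13) ∧ lim > -1
Answer: WP = lim + q ≥ -9 ∧ (p > 3 → 2*lim + 2*p ≠ 13) ∧ lim > -1


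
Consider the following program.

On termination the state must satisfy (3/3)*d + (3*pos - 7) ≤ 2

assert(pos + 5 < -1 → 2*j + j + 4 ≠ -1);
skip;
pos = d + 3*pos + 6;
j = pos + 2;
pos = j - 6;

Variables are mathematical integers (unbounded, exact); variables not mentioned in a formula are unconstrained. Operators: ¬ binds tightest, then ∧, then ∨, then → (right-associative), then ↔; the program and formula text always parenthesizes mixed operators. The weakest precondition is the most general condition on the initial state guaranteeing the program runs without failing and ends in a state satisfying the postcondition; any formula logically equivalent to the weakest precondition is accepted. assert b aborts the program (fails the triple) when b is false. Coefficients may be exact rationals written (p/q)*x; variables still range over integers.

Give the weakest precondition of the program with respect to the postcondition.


Working backward. After the program, the postcondition (3/3)*d + (3*pos - 7) ≤ 2 must hold; in canonical form it is d + 3*pos ≤ 9.
Before pos := j - 6: d + 3*j ≤ 27
Before j := pos + 2: d + 3*pos ≤ 21
Before pos := d + 3*pos + 6: 4*d + 9*pos ≤ 3
Before skip: 4*d + 9*pos ≤ 3
Before assert pos + 5 < -1 → 2*j + j + 4 ≠ -1: (pos < -6 → 3*j ≠ -5) ∧ 4*d + 9*pos ≤ 3
Answer: WP = (pos < -6 → 3*j ≠ -5) ∧ 4*d + 9*pos ≤ 3


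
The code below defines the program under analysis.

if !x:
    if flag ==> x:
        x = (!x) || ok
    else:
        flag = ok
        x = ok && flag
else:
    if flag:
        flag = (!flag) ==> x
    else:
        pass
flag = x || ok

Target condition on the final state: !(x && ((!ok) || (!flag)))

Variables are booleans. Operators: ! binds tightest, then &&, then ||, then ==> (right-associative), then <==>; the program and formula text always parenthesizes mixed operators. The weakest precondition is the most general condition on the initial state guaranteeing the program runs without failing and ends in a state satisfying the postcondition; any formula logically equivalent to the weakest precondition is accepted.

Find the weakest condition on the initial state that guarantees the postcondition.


Working backward. After the program, !(x && ((!ok) || (!flag))) must hold.
Before flag := x || ok: !(x && ((!ok) || (!(x || ok))))
Then branch requires (flag ==> x) ==> (!(((!x) || ok) && ((!ok) || (!((!x) || ok))))); else branch requires (flag ==> (!(x && ((!ok) || (!(x || ok)))))) && ((!flag) ==> (!(x && ((!ok) || (!(x || ok)))))).
Before the if: ((!x) ==> ((flag ==> x) ==> (!(((!x) || ok) && ((!ok) || (!((!x) || ok))))))) && (x ==> ((flag ==> (!(x && ((!ok) || (!(x || ok)))))) && ((!flag) ==> (!(x && ((!ok) || (!(x || ok))))))))
Answer: WP = ((!x) ==> ((flag ==> x) ==> (!(((!x) || ok) && ((!ok) || (!((!x) || ok))))))) && (x ==> ((flag ==> (!(x && ((!ok) || (!(x || ok)))))) && ((!flag) ==> (!(x && ((!ok) || (!(x || ok))))))))


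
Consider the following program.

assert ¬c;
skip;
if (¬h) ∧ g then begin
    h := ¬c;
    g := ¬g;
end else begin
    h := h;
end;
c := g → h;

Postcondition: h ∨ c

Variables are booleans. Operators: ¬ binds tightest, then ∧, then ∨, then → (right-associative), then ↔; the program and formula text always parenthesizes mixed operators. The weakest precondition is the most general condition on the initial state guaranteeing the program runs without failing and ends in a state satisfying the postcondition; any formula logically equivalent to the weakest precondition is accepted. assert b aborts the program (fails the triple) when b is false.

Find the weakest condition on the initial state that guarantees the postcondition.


Working backward. After the program, h ∨ c must hold.
Before c := g → h: h ∨ (g → h)
Then branch requires (¬c) ∨ ((¬g) → (¬c)); else branch requires h ∨ (g → h).
Before the if: (((¬h) ∧ g) → ((¬c) ∨ ((¬g) → (¬c)))) ∧ ((¬((¬h) ∧ g)) → (h ∨ (g → h)))
Before skip: (((¬h) ∧ g) → ((¬c) ∨ ((¬g) → (¬c)))) ∧ ((¬((¬h) ∧ g)) → (h ∨ (g → h)))
Before assert ¬c: (¬c) ∧ (((¬h) ∧ g) → ((¬c) ∨ ((¬g) → (¬c)))) ∧ ((¬((¬h) ∧ g)) → (h ∨ (g → h)))
Answer: WP = (¬c) ∧ (((¬h) ∧ g) → ((¬c) ∨ ((¬g) → (¬c)))) ∧ ((¬((¬h) ∧ g)) → (h ∨ (g → h)))


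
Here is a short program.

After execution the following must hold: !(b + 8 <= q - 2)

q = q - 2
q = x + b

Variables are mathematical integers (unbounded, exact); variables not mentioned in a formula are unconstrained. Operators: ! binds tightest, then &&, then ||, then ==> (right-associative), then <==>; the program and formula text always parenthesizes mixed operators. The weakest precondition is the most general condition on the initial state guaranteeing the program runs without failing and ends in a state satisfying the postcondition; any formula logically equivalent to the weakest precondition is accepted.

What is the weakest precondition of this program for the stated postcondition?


Working backward. After the program, the postcondition !(b + 8 <= q - 2) must hold; in canonical form it is !(b <= q - 10).
Before q := x + b: !(x >= 10)
Before q := q - 2: !(x >= 10)
Answer: WP = !(x >= 10)


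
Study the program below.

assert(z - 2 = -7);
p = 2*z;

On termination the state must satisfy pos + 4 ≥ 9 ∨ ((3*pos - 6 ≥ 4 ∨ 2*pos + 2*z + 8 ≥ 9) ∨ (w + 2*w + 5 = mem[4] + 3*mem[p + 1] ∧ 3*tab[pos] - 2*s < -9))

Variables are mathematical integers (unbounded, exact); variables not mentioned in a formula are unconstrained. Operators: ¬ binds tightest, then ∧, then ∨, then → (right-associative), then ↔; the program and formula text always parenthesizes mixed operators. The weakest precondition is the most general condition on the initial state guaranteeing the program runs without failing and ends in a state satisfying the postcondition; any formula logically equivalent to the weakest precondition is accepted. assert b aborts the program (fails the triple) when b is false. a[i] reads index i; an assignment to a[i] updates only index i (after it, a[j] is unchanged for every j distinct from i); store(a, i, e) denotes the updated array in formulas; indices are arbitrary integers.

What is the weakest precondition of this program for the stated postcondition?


Working backward. After the program, the postcondition pos + 4 ≥ 9 ∨ ((3*pos - 6 ≥ 4 ∨ 2*pos + 2*z + 8 ≥ 9) ∨ (w + 2*w + 5 = mem[4] + 3*mem[p + 1] ∧ 3*tab[pos] - 2*s < -9)) must hold; in canonical form it is pos ≥ 5 ∨ 3*pos ≥ 10 ∨ 2*pos + 2*z ≥ 1 ∨ (3*w = 3*mem[p + 1] + mem[4] - 5 ∧ 3*tab[pos] < 2*s - 9).
Before p := 2*z: pos ≥ 5 ∨ 3*pos ≥ 10 ∨ 2*pos + 2*z ≥ 1 ∨ (3*w = 3*mem[2*z + 1] + mem[4] - 5 ∧ 3*tab[pos] < 2*s - 9)
Before assert z - 2 = -7: z = -5 ∧ (pos ≥ 5 ∨ 3*pos ≥ 10 ∨ 2*pos + 2*z ≥ 1 ∨ (3*w = 3*mem[2*z + 1] + mem[4] - 5 ∧ 3*tab[pos] < 2*s - 9))
Answer: WP = z = -5 ∧ (pos ≥ 5 ∨ 3*pos ≥ 10 ∨ 2*pos + 2*z ≥ 1 ∨ (3*w = 3*mem[2*z + 1] + mem[4] - 5 ∧ 3*tab[pos] < 2*s - 9))


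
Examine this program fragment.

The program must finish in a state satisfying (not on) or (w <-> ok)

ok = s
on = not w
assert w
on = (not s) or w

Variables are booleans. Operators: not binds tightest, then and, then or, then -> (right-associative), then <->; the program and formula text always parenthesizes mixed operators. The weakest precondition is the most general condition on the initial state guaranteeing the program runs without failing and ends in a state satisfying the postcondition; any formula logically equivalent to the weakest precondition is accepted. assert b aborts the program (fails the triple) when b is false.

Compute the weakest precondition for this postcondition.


Working backward. After the program, (not on) or (w <-> ok) must hold.
Before on := (not s) or w: (not ((not s) or w)) or (w <-> ok)
Before assert w: w and ((not ((not s) or w)) or (w <-> ok))
Before on := not w: w and ((not ((not s) or w)) or (w <-> ok))
Before ok := s: w and ((not ((not s) or w)) or (w <-> s))
Answer: WP = w and ((not ((not s) or w)) or (w <-> s))


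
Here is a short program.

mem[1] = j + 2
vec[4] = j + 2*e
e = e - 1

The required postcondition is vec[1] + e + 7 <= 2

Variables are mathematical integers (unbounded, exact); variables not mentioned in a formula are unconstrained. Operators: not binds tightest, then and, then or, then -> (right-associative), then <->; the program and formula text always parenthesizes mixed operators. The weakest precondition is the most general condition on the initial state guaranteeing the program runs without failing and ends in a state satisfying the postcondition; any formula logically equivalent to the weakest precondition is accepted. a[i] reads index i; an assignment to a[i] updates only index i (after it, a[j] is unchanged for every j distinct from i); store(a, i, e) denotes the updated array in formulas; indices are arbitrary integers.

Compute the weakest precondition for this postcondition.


Working backward. After the program, the postcondition vec[1] + e + 7 <= 2 must hold; in canonical form it is vec[1] + e <= -5.
Before e := e - 1: vec[1] + e <= -4
Before vec[4] := j + 2*e: vec[1] + e <= -4
Before mem[1] := j + 2: vec[1] + e <= -4
Answer: WP = vec[1] + e <= -4


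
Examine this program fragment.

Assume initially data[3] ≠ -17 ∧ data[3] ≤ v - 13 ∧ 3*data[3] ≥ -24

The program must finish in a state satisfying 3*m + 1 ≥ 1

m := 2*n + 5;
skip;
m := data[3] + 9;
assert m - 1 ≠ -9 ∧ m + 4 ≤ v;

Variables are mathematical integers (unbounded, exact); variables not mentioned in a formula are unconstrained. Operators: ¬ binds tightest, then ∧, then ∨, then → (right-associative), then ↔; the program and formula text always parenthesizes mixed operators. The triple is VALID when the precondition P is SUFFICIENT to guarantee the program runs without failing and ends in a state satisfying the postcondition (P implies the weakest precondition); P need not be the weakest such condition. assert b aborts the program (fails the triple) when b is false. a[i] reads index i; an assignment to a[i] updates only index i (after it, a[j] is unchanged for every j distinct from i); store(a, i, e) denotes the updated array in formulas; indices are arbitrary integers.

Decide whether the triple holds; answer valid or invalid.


Working backward. After the program, the postcondition 3*m + 1 ≥ 1 must hold; in canonical form it is 3*m ≥ 0.
Before assert m - 1 ≠ -9 ∧ m + 4 ≤ v: m ≠ -8 ∧ m ≤ v - 4 ∧ 3*m ≥ 0
Before m := data[3] + 9: data[3] ≠ -17 ∧ data[3] ≤ v - 13 ∧ 3*data[3] ≥ -27
Before skip: data[3] ≠ -17 ∧ data[3] ≤ v - 13 ∧ 3*data[3] ≥ -27
Before m := 2*n + 5: data[3] ≠ -17 ∧ data[3] ≤ v - 13 ∧ 3*data[3] ≥ -27
The weakest precondition is data[3] ≠ -17 ∧ data[3] ≤ v - 13 ∧ 3*data[3] ≥ -27.
Check whether data[3] ≠ -17 ∧ data[3] ≤ v - 13 ∧ 3*data[3] ≥ -24 implies it.
Every state satisfying the precondition satisfies the weakest precondition: the implication holds.
Answer: valid


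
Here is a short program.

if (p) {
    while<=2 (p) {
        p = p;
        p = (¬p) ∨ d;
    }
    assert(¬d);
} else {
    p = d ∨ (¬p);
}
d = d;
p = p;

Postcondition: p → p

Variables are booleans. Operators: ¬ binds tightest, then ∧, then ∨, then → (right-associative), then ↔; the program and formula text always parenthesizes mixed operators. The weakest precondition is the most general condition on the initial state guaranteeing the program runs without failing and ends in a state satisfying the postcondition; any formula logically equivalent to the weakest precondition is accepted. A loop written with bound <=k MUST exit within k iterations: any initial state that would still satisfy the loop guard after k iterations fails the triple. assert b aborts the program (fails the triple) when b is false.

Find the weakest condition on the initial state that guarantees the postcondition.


Working backward. After the program, the postcondition p → p must hold; in canonical form it is true.
Before p := p: true
Before d := d: true
Then branch requires (p → ((((¬p) ∨ d) → ((¬((¬((¬p) ∨ d)) ∨ d)) ∧ (¬d))) ∧ ((¬((¬p) ∨ d)) → (¬d)))) ∧ ((¬p) → (¬d)); else branch requires true.
Before the if: p → ((p → ((((¬p) ∨ d) → ((¬((¬((¬p) ∨ d)) ∨ d)) ∧ (¬d))) ∧ ((¬((¬p) ∨ d)) → (¬d)))) ∧ ((¬p) → (¬d)))
Answer: WP = p → ((p → ((((¬p) ∨ d) → ((¬((¬((¬p) ∨ d)) ∨ d)) ∧ (¬d))) ∧ ((¬((¬p) ∨ d)) → (¬d)))) ∧ ((¬p) → (¬d)))


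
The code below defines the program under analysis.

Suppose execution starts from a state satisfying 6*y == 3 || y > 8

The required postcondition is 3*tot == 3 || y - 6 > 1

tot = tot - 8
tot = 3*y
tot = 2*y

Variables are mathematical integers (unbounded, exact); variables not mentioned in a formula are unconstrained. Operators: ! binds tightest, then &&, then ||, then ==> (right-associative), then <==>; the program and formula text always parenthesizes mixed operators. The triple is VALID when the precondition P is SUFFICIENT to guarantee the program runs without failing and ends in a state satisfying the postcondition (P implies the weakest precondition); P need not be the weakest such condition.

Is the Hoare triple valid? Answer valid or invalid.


Working backward. After the program, the postcondition 3*tot == 3 || y - 6 > 1 must hold; in canonical form it is 3*tot == 3 || y > 7.
Before tot := 2*y: 6*y == 3 || y > 7
Before tot := 3*y: 6*y == 3 || y > 7
Before tot := tot - 8: 6*y == 3 || y > 7
The weakest precondition is 6*y == 3 || y > 7.
Check whether 6*y == 3 || y > 8 implies it.
Every state satisfying the precondition satisfies the weakest precondition: the implication holds.
Answer: valid


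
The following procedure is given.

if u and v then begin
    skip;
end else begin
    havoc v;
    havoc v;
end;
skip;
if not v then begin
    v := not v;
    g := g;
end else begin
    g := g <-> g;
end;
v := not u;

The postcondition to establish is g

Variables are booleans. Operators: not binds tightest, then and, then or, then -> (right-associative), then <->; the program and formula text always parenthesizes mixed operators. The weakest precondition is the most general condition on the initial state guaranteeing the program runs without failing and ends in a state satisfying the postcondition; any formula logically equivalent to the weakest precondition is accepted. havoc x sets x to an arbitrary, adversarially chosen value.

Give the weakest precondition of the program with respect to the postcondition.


Working backward. After the program, g must hold.
Before v := not u: g
Then branch requires g; else branch requires true.
Before the if: (not v) -> g
Before skip: (not v) -> g
Then branch requires (not v) -> g; else branch requires g.
Before the if: ((u and v) -> ((not v) -> g)) and ((not (u and v)) -> g)
Answer: WP = ((u and v) -> ((not v) -> g)) and ((not (u and v)) -> g)


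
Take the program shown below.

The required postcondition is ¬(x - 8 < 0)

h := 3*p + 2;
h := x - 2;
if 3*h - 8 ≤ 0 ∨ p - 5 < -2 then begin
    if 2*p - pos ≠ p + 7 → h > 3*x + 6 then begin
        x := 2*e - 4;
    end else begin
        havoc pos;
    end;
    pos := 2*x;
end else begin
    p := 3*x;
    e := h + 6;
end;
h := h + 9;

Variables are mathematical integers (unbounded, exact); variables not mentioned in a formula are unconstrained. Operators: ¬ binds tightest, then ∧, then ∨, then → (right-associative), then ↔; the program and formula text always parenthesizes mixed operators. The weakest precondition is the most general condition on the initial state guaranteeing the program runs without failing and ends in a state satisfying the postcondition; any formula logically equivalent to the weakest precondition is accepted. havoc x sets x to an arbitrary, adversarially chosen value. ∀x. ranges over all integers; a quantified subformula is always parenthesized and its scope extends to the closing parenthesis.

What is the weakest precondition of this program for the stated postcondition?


Working backward. After the program, the postcondition ¬(x - 8 < 0) must hold; in canonical form it is ¬(x < 8).
Before h := h + 9: ¬(x < 8)
Then branch requires ((p ≠ pos + 7 → h > 3*x + 6) → (¬(2*e < 12))) ∧ ((¬(p ≠ pos + 7 → h > 3*x + 6)) → (¬(x < 8))); else branch requires ¬(x < 8).
Before the if: ((3*h ≤ 8 ∨ p < 3) → (((p ≠ pos + 7 → h > 3*x + 6) → (¬(2*e < 12))) ∧ ((¬(p ≠ pos + 7 → h > 3*x + 6)) → (¬(x < 8))))) ∧ ((¬(3*h ≤ 8 ∨ p < 3)) → (¬(x < 8)))
Before h := x - 2: ((3*x ≤ 14 ∨ p < 3) → (((p ≠ pos + 7 → 2*x < -8) → (¬(2*e < 12))) ∧ ((¬(p ≠ pos + 7 → 2*x < -8)) → (¬(x < 8))))) ∧ ((¬(3*x ≤ 14 ∨ p < 3)) → (¬(x < 8)))
Before h := 3*p + 2: ((3*x ≤ 14 ∨ p < 3) → (((p ≠ pos + 7 → 2*x < -8) → (¬(2*e < 12))) ∧ ((¬(p ≠ pos + 7 → 2*x < -8)) → (¬(x < 8))))) ∧ ((¬(3*x ≤ 14 ∨ p < 3)) → (¬(x < 8)))
Answer: WP = ((3*x ≤ 14 ∨ p < 3) → (((p ≠ pos + 7 → 2*x < -8) → (¬(2*e < 12))) ∧ ((¬(p ≠ pos + 7 → 2*x < -8)) → (¬(x < 8))))) ∧ ((¬(3*x ≤ 14 ∨ p < 3)) → (¬(x < 8)))


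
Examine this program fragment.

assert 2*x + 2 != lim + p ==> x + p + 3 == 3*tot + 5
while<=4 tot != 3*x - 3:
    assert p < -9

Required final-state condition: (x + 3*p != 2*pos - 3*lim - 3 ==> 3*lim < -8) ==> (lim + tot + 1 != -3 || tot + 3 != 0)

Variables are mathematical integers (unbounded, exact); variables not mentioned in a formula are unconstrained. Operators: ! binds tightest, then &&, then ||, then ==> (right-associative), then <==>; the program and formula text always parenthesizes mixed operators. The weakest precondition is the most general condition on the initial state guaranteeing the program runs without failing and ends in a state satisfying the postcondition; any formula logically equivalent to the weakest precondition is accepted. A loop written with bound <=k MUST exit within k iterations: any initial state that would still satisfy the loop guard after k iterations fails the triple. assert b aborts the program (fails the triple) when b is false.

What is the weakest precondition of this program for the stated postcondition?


Working backward. After the program, the postcondition (x + 3*p != 2*pos - 3*lim - 3 ==> 3*lim < -8) ==> (lim + tot + 1 != -3 || tot + 3 != 0) must hold; in canonical form it is (3*lim + 3*p + x != 2*pos - 3 ==> 3*lim < -8) ==> (lim + tot != -4 || tot != -3).
Before the loop (bound <=4), unroll the exhaustion recursion (WP_0 = exit-now case; WP_j = one more guarded iteration, up to j = 4):
  WP_0: (!(tot != 3*x - 3)) && ((3*lim + 3*p + x != 2*pos - 3 ==> 3*lim < -8) ==> (lim + tot != -4 || tot != -3))
  WP_1: (tot != 3*x - 3 ==> (p < -9 && (!(tot != 3*x - 3)) && ((3*lim + 3*p + x != 2*pos - 3 ==> 3*lim < -8) ==> (lim + tot != -4 || tot != -3)))) && ((!(tot != 3*x - 3)) ==> ((3*lim + 3*p + x != 2*pos - 3 ==> 3*lim < -8) ==> (lim + tot != -4 || tot != -3)))
  WP_2: (tot != 3*x - 3 ==> (p < -9 && (tot != 3*x - 3 ==> (p < -9 && (!(tot != 3*x - 3)) && ((3*lim + 3*p + x != 2*pos - 3 ==> 3*lim < -8) ==> (lim + tot != -4 || tot != -3)))) && ((!(tot != 3*x - 3)) ==> ((3*lim + 3*p + x != 2*pos - 3 ==> 3*lim < -8) ==> (lim + tot != -4 || tot != -3))))) && ((!(tot != 3*x - 3)) ==> ((3*lim + 3*p + x != 2*pos - 3 ==> 3*lim < -8) ==> (lim + tot != -4 || tot != -3)))
  WP_3: (tot != 3*x - 3 ==> (p < -9 && (tot != 3*x - 3 ==> (p < -9 && (tot != 3*x - 3 ==> (p < -9 && (!(tot != 3*x - 3)) && ((3*lim + 3*p + x != 2*pos - 3 ==> 3*lim < -8) ==> (lim + tot != -4 || tot != -3)))) && ((!(tot != 3*x - 3)) ==> ((3*lim + 3*p + x != 2*pos - 3 ==> 3*lim < -8) ==> (lim + tot != -4 || tot != -3))))) && ((!(tot != 3*x - 3)) ==> ((3*lim + 3*p + x != 2*pos - 3 ==> 3*lim < -8) ==> (lim + tot != -4 || tot != -3))))) && ((!(tot != 3*x - 3)) ==> ((3*lim + 3*p + x != 2*pos - 3 ==> 3*lim < -8) ==> (lim + tot != -4 || tot != -3)))
  WP_4: (tot != 3*x - 3 ==> (p < -9 && (tot != 3*x - 3 ==> (p < -9 && (tot != 3*x - 3 ==> (p < -9 && (tot != 3*x - 3 ==> (p < -9 && (!(tot != 3*x - 3)) && ((3*lim + 3*p + x != 2*pos - 3 ==> 3*lim < -8) ==> (lim + tot != -4 || tot != -3)))) && ((!(tot != 3*x - 3)) ==> ((3*lim + 3*p + x != 2*pos - 3 ==> 3*lim < -8) ==> (lim + tot != -4 || tot != -3))))) && ((!(tot != 3*x - 3)) ==> ((3*lim + 3*p + x != 2*pos - 3 ==> 3*lim < -8) ==> (lim + tot != -4 || tot != -3))))) && ((!(tot != 3*x - 3)) ==> ((3*lim + 3*p + x != 2*pos - 3 ==> 3*lim < -8) ==> (lim + tot != -4 || tot != -3))))) && ((!(tot != 3*x - 3)) ==> ((3*lim + 3*p + x != 2*pos - 3 ==> 3*lim < -8) ==> (lim + tot != -4 || tot != -3)))
So before the loop: (tot != 3*x - 3 ==> (p < -9 && (tot != 3*x - 3 ==> (p < -9 && (tot != 3*x - 3 ==> (p < -9 && (tot != 3*x - 3 ==> (p < -9 && (!(tot != 3*x - 3)) && ((3*lim + 3*p + x != 2*pos - 3 ==> 3*lim < -8) ==> (lim + tot != -4 || tot != -3)))) && ((!(tot != 3*x - 3)) ==> ((3*lim + 3*p + x != 2*pos - 3 ==> 3*lim < -8) ==> (lim + tot != -4 || tot != -3))))) && ((!(tot != 3*x - 3)) ==> ((3*lim + 3*p + x != 2*pos - 3 ==> 3*lim < -8) ==> (lim + tot != -4 || tot != -3))))) && ((!(tot != 3*x - 3)) ==> ((3*lim + 3*p + x != 2*pos - 3 ==> 3*lim < -8) ==> (lim + tot != -4 || tot != -3))))) && ((!(tot != 3*x - 3)) ==> ((3*lim + 3*p + x != 2*pos - 3 ==> 3*lim < -8) ==> (lim + tot != -4 || tot != -3)))
Before assert 2*x + 2 != lim + p ==> x + p + 3 == 3*tot + 5: (2*x != lim + p - 2 ==> p + x == 3*tot + 2) && (tot != 3*x - 3 ==> (p < -9 && (tot != 3*x - 3 ==> (p < -9 && (tot != 3*x - 3 ==> (p < -9 && (tot != 3*x - 3 ==> (p < -9 && (!(tot != 3*x - 3)) && ((3*lim + 3*p + x != 2*pos - 3 ==> 3*lim < -8) ==> (lim + tot != -4 || tot != -3)))) && ((!(tot != 3*x - 3)) ==> ((3*lim + 3*p + x != 2*pos - 3 ==> 3*lim < -8) ==> (lim + tot != -4 || tot != -3))))) && ((!(tot != 3*x - 3)) ==> ((3*lim + 3*p + x != 2*pos - 3 ==> 3*lim < -8) ==> (lim + tot != -4 || tot != -3))))) && ((!(tot != 3*x - 3)) ==> ((3*lim + 3*p + x != 2*pos - 3 ==> 3*lim < -8) ==> (lim + tot != -4 || tot != -3))))) && ((!(tot != 3*x - 3)) ==> ((3*lim + 3*p + x != 2*pos - 3 ==> 3*lim < -8) ==> (lim + tot != -4 || tot != -3)))
Answer: WP = (2*x != lim + p - 2 ==> p + x == 3*tot + 2) && (tot != 3*x - 3 ==> (p < -9 && (tot != 3*x - 3 ==> (p < -9 && (tot != 3*x - 3 ==> (p < -9 && (tot != 3*x - 3 ==> (p < -9 && (!(tot != 3*x - 3)) && ((3*lim + 3*p + x != 2*pos - 3 ==> 3*lim < -8) ==> (lim + tot != -4 || tot != -3)))) && ((!(tot != 3*x - 3)) ==> ((3*lim + 3*p + x != 2*pos - 3 ==> 3*lim < -8) ==> (lim + tot != -4 || tot != -3))))) && ((!(tot != 3*x - 3)) ==> ((3*lim + 3*p + x != 2*pos - 3 ==> 3*lim < -8) ==> (lim + tot != -4 || tot != -3))))) && ((!(tot != 3*x - 3)) ==> ((3*lim + 3*p + x != 2*pos - 3 ==> 3*lim < -8) ==> (lim + tot != -4 || tot != -3))))) && ((!(tot != 3*x - 3)) ==> ((3*lim + 3*p + x != 2*pos - 3 ==> 3*lim < -8) ==> (lim + tot != -4 || tot != -3)))


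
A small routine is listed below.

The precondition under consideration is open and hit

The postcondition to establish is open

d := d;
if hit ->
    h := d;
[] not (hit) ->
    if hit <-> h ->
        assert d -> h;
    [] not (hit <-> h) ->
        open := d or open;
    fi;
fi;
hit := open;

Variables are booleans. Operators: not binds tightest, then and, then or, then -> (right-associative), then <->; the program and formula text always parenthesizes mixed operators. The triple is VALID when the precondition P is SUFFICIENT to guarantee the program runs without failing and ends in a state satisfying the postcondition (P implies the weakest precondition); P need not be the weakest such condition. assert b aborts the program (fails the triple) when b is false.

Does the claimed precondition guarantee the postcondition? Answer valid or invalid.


Working backward. After the program, open must hold.
Before hit := open: open
Then branch requires open; else branch requires ((hit <-> h) -> ((d -> h) and open)) and ((not (hit <-> h)) -> (d or open)).
Before the if: (hit -> open) and ((not hit) -> (((hit <-> h) -> ((d -> h) and open)) and ((not (hit <-> h)) -> (d or open))))
Before d := d: (hit -> open) and ((not hit) -> (((hit <-> h) -> ((d -> h) and open)) and ((not (hit <-> h)) -> (d or open))))
The weakest precondition is (hit -> open) and ((not hit) -> (((hit <-> h) -> ((d -> h) and open)) and ((not (hit <-> h)) -> (d or open)))).
Check whether open and hit implies it.
Every state satisfying the precondition satisfies the weakest precondition: the implication holds.
Answer: valid


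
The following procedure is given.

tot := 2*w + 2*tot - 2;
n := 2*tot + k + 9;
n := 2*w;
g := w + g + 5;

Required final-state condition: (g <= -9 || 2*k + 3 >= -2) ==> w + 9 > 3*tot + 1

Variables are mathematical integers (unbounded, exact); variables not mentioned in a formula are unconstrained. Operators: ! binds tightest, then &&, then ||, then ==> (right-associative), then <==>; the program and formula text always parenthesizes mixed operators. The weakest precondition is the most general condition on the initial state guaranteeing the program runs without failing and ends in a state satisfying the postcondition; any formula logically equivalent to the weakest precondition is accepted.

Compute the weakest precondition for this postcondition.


Working backward. After the program, the postcondition (g <= -9 || 2*k + 3 >= -2) ==> w + 9 > 3*tot + 1 must hold; in canonical form it is (g <= -9 || 2*k >= -5) ==> w > 3*tot - 8.
Before g := w + g + 5: (g + w <= -14 || 2*k >= -5) ==> w > 3*tot - 8
Before n := 2*w: (g + w <= -14 || 2*k >= -5) ==> w > 3*tot - 8
Before n := 2*tot + k + 9: (g + w <= -14 || 2*k >= -5) ==> w > 3*tot - 8
Before tot := 2*w + 2*tot - 2: (g + w <= -14 || 2*k >= -5) ==> 6*tot + 5*w < 14
Answer: WP = (g + w <= -14 || 2*k >= -5) ==> 6*tot + 5*w < 14


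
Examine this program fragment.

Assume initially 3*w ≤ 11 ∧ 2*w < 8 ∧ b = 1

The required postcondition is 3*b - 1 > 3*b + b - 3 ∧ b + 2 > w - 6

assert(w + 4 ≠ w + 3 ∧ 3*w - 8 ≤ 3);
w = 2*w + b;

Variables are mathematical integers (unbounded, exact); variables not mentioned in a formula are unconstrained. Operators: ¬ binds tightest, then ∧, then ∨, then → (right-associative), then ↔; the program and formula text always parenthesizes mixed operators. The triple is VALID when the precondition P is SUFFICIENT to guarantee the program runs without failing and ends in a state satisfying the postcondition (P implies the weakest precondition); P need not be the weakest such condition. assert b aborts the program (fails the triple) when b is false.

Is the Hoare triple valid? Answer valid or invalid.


Working backward. After the program, the postcondition 3*b - 1 > 3*b + b - 3 ∧ b + 2 > w - 6 must hold; in canonical form it is b < 2 ∧ b > w - 8.
Before w := 2*w + b: b < 2 ∧ 2*w < 8
Before assert w + 4 ≠ w + 3 ∧ 3*w - 8 ≤ 3: 3*w ≤ 11 ∧ b < 2 ∧ 2*w < 8
The weakest precondition is 3*w ≤ 11 ∧ b < 2 ∧ 2*w < 8.
Check whether 3*w ≤ 11 ∧ 2*w < 8 ∧ b = 1 implies it.
Every state satisfying the precondition satisfies the weakest precondition: the implication holds.
Answer: valid


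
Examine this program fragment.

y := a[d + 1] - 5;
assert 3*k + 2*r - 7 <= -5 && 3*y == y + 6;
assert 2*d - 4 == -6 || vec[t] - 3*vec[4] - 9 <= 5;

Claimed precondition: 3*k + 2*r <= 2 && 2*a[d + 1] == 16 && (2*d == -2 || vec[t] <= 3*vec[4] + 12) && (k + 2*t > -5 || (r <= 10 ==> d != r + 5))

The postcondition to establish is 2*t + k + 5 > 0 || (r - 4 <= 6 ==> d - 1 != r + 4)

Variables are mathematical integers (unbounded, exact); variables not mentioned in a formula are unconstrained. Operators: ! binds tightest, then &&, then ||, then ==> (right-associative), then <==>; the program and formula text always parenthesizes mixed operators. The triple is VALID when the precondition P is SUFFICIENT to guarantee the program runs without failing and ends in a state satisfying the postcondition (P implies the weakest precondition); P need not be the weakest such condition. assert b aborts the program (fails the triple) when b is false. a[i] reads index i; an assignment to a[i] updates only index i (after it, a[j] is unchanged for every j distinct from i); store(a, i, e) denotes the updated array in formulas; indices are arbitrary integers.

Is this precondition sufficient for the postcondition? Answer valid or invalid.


Working backward. After the program, the postcondition 2*t + k + 5 > 0 || (r - 4 <= 6 ==> d - 1 != r + 4) must hold; in canonical form it is k + 2*t > -5 || (r <= 10 ==> d != r + 5).
Before assert 2*d - 4 == -6 || vec[t] - 3*vec[4] - 9 <= 5: (2*d == -2 || vec[t] <= 3*vec[4] + 14) && (k + 2*t > -5 || (r <= 10 ==> d != r + 5))
Before assert 3*k + 2*r - 7 <= -5 && 3*y == y + 6: 3*k + 2*r <= 2 && 2*y == 6 && (2*d == -2 || vec[t] <= 3*vec[4] + 14) && (k + 2*t > -5 || (r <= 10 ==> d != r + 5))
Before y := a[d + 1] - 5: 3*k + 2*r <= 2 && 2*a[d + 1] == 16 && (2*d == -2 || vec[t] <= 3*vec[4] + 14) && (k + 2*t > -5 || (r <= 10 ==> d != r + 5))
The weakest precondition is 3*k + 2*r <= 2 && 2*a[d + 1] == 16 && (2*d == -2 || vec[t] <= 3*vec[4] + 14) && (k + 2*t > -5 || (r <= 10 ==> d != r + 5)).
Check whether 3*k + 2*r <= 2 && 2*a[d + 1] == 16 && (2*d == -2 || vec[t] <= 3*vec[4] + 12) && (k + 2*t > -5 || (r <= 10 ==> d != r + 5)) implies it.
Every state satisfying the precondition satisfies the weakest precondition: the implication holds.
Answer: valid


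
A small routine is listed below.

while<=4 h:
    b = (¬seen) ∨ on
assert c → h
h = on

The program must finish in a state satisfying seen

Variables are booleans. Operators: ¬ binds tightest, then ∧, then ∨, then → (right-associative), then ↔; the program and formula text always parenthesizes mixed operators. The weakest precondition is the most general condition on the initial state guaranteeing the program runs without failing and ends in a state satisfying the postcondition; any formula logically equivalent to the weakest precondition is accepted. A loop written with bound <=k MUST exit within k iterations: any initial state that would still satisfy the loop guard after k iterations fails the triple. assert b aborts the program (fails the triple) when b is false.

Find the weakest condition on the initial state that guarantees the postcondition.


Working backward. After the program, seen must hold.
Before h := on: seen
Before assert c → h: (c → h) ∧ seen
Before the loop (bound <=4), unroll the exhaustion recursion (WP_0 = exit-now case; WP_j = one more guarded iteration, up to j = 4):
  WP_0: (¬h) ∧ (c → h) ∧ seen
  WP_1: (h → ((¬h) ∧ (c → h) ∧ seen)) ∧ ((¬h) → ((c → h) ∧ seen))
  WP_2: (h → ((h → ((¬h) ∧ (c → h) ∧ seen)) ∧ ((¬h) → ((c → h) ∧ seen)))) ∧ ((¬h) → ((c → h) ∧ seen))
  WP_3: (h → ((h → ((h → ((¬h) ∧ (c → h) ∧ seen)) ∧ ((¬h) → ((c → h) ∧ seen)))) ∧ ((¬h) → ((c → h) ∧ seen)))) ∧ ((¬h) → ((c → h) ∧ seen))
  WP_4: (h → ((h → ((h → ((h → ((¬h) ∧ (c → h) ∧ seen)) ∧ ((¬h) → ((c → h) ∧ seen)))) ∧ ((¬h) → ((c → h) ∧ seen)))) ∧ ((¬h) → ((c → h) ∧ seen)))) ∧ ((¬h) → ((c → h) ∧ seen))
So before the loop: (h → ((h → ((h → ((h → ((¬h) ∧ (c → h) ∧ seen)) ∧ ((¬h) → ((c → h) ∧ seen)))) ∧ ((¬h) → ((c → h) ∧ seen)))) ∧ ((¬h) → ((c → h) ∧ seen)))) ∧ ((¬h) → ((c → h) ∧ seen))
Answer: WP = (h → ((h → ((h → ((h → ((¬h) ∧ (c → h) ∧ seen)) ∧ ((¬h) → ((c → h) ∧ seen)))) ∧ ((¬h) → ((c → h) ∧ seen)))) ∧ ((¬h) → ((c → h) ∧ seen)))) ∧ ((¬h) → ((c → h) ∧ seen))


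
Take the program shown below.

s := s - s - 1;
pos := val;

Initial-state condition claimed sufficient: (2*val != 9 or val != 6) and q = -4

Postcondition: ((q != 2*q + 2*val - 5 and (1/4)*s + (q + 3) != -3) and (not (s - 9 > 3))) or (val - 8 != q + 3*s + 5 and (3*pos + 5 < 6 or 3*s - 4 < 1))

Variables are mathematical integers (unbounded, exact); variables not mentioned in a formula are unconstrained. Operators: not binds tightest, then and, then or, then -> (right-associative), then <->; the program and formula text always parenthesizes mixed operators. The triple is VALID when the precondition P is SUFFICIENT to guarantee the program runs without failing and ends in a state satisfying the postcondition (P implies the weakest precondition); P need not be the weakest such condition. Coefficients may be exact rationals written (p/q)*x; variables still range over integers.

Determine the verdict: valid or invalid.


Working backward. After the program, the postcondition ((q != 2*q + 2*val - 5 and (1/4)*s + (q + 3) != -3) and (not (s - 9 > 3))) or (val - 8 != q + 3*s + 5 and (3*pos + 5 < 6 or 3*s - 4 < 1)) must hold; in canonical form it is (q + 2*val != 5 and q + (1/4)*s != -6 and (not (s > 12))) or (val != q + 3*s + 13 and (3*pos < 1 or 3*s < 5)).
Before pos := val: (q + 2*val != 5 and q + (1/4)*s != -6 and (not (s > 12))) or (val != q + 3*s + 13 and (3*val < 1 or 3*s < 5))
Before s := s - s - 1: (q + 2*val != 5 and q != -23/4) or val != q + 10
The weakest precondition is (q + 2*val != 5 and q != -23/4) or val != q + 10.
Check whether (2*val != 9 or val != 6) and q = -4 implies it.
Every state satisfying the precondition satisfies the weakest precondition: the implication holds.
Answer: valid


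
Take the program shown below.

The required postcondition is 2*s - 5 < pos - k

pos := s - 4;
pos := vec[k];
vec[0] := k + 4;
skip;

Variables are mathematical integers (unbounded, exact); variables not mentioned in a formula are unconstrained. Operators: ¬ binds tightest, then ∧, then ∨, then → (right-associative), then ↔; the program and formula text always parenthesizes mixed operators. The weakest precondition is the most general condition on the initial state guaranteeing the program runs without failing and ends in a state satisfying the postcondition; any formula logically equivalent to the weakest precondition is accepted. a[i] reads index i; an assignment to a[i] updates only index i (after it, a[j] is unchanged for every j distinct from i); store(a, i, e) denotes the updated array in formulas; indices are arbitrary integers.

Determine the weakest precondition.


Working backward. After the program, the postcondition 2*s - 5 < pos - k must hold; in canonical form it is k + 2*s < pos + 5.
Before skip: k + 2*s < pos + 5
Before vec[0] := k + 4: k + 2*s < pos + 5
Before pos := vec[k]: k + 2*s < vec[k] + 5
Before pos := s - 4: k + 2*s < vec[k] + 5
Answer: WP = k + 2*s < vec[k] + 5


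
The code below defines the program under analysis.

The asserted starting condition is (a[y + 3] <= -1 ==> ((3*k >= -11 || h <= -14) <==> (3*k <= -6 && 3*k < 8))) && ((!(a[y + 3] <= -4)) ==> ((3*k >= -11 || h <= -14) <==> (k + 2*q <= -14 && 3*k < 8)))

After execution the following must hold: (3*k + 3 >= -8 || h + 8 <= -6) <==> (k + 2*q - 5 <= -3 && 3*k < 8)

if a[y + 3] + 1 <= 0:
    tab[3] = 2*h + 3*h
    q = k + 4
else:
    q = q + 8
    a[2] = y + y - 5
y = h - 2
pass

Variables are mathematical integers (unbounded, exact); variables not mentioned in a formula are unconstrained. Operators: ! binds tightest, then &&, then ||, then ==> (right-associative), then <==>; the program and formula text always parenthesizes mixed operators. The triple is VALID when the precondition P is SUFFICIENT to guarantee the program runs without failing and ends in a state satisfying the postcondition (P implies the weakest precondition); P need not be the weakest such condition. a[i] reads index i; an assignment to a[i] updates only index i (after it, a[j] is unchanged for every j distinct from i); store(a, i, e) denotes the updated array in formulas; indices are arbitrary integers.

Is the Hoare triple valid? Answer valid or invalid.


Working backward. After the program, the postcondition (3*k + 3 >= -8 || h + 8 <= -6) <==> (k + 2*q - 5 <= -3 && 3*k < 8) must hold; in canonical form it is (3*k >= -11 || h <= -14) <==> (k + 2*q <= 2 && 3*k < 8).
Before skip: (3*k >= -11 || h <= -14) <==> (k + 2*q <= 2 && 3*k < 8)
Before y := h - 2: (3*k >= -11 || h <= -14) <==> (k + 2*q <= 2 && 3*k < 8)
Then branch requires (3*k >= -11 || h <= -14) <==> (3*k <= -6 && 3*k < 8); else branch requires (3*k >= -11 || h <= -14) <==> (k + 2*q <= -14 && 3*k < 8).
Before the if: (a[y + 3] <= -1 ==> ((3*k >= -11 || h <= -14) <==> (3*k <= -6 && 3*k < 8))) && ((!(a[y + 3] <= -1)) ==> ((3*k >= -11 || h <= -14) <==> (k + 2*q <= -14 && 3*k < 8)))
The weakest precondition is (a[y + 3] <= -1 ==> ((3*k >= -11 || h <= -14) <==> (3*k <= -6 && 3*k < 8))) && ((!(a[y + 3] <= -1)) ==> ((3*k >= -11 || h <= -14) <==> (k + 2*q <= -14 && 3*k < 8))).
Check whether (a[y + 3] <= -1 ==> ((3*k >= -11 || h <= -14) <==> (3*k <= -6 && 3*k < 8))) && ((!(a[y + 3] <= -4)) ==> ((3*k >= -11 || h <= -14) <==> (k + 2*q <= -14 && 3*k < 8))) implies it.
Every state satisfying the precondition satisfies the weakest precondition: the implication holds.
Answer: valid
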